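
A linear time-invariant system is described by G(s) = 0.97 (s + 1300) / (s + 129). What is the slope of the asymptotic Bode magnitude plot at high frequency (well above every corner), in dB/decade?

With 1 zero and 1 pole, the high-frequency asymptotic slope is 20 × (1 − 1) = 0 dB/decade.

0 dB/decade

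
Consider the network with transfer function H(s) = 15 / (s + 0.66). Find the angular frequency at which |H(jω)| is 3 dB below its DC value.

0.66 rad/s

For a single-pole low-pass, the −3 dB point is at the pole: ω = 0.66 rad/s.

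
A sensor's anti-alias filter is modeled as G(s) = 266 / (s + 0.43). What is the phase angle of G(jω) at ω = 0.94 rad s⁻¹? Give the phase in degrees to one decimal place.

∠(j0.94 + 0.43) = arctan(0.94/0.43) = 65.42°
∠G(j0.94) = −65.42° = -65.42°

-65.4°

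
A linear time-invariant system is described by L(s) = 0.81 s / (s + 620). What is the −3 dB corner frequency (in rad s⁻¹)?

620 rad s⁻¹

For a single-pole high-pass, the −3 dB point is at the pole: ω = 620 rad s⁻¹.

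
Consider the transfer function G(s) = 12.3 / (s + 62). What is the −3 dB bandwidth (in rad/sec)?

For a single-pole low-pass, the −3 dB point is at the pole: ω = 62 rad/sec.

62 rad/sec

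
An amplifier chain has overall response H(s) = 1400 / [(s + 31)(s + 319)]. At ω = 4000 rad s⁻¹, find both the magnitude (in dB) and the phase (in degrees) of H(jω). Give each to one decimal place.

|H| = -81.2 dB, ∠H = -175.0°

|j4000 + 31| = √(4000² + 31²) = 4000
|j4000 + 319| = √(4000² + 319²) = 4013
|H(j4000)| = 1400 / (4000 × 4013) = 8.722e-05
20 log₁₀(8.722e-05) = -81.19 dB
∠(j4000 + 31) = arctan(4000/31) = 89.56°
∠(j4000 + 319) = arctan(4000/319) = 85.44°
∠H(j4000) = − (89.56° + 85.44°) = -175.00°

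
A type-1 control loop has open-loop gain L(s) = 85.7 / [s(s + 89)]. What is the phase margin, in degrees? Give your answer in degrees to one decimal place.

Gain crossover: |L(jω)| = 1 at ω ≈ 0.963 rad/sec.
∠L(j0.963) = −90° − arctan(0.963/89) ≈ -90.62°
PM = 180° + (-90.62°) = 89.38°

89.4°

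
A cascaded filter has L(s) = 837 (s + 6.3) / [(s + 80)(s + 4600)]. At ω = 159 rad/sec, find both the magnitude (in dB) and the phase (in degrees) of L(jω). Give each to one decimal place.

|L| = -15.8 dB, ∠L = 22.5°

|j159 + 6.3| = √(159² + 6.3²) = 159.1
|j159 + 80| = √(159² + 80²) = 178
|j159 + 4600| = √(159² + 4600²) = 4603
|L(j159)| = 837 × 159.1 / (178 × 4603) = 0.16257
20 log₁₀(0.16257) = -15.78 dB
∠(j159 + 6.3) = arctan(159/6.3) = 87.73°
∠(j159 + 80) = arctan(159/80) = 63.29°
∠(j159 + 4600) = arctan(159/4600) = 1.98°
∠L(j159) = 87.73° − (63.29° + 1.98°) = 22.46°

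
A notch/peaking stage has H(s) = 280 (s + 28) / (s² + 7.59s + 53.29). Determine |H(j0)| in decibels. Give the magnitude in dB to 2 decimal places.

43.35 dB

H(0) = 280 × 28 / 53.29 = 147.12
20 log₁₀(147.12) = 43.353 dB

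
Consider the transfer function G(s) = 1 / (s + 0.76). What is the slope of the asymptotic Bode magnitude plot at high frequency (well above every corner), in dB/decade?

-20 dB/decade

With 0 zeros and 1 pole, the high-frequency asymptotic slope is 20 × (0 − 1) = -20 dB/decade.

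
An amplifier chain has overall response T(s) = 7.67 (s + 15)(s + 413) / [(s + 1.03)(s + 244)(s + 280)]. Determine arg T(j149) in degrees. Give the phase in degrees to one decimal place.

∠(j149 + 15) = arctan(149/15) = 84.25°
∠(j149 + 413) = arctan(149/413) = 19.84°
∠(j149 + 1.03) = arctan(149/1.03) = 89.60°
∠(j149 + 244) = arctan(149/244) = 31.41°
∠(j149 + 280) = arctan(149/280) = 28.02°
∠T(j149) = 84.25° + 19.84° − (89.60° + 31.41° + 28.02°) = -44.94°

-44.9°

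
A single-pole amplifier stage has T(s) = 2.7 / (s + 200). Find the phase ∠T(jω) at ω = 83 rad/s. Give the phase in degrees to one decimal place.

-22.5 deg

∠(j83 + 200) = arctan(83/200) = 22.54°
∠T(j83) = −22.54° = -22.54°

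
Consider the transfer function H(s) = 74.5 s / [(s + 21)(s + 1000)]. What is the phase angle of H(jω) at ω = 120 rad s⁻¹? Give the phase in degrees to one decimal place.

∠(j120) = 90.00°
∠(j120 + 21) = arctan(120/21) = 80.07°
∠(j120 + 1000) = arctan(120/1000) = 6.84°
∠H(j120) = 90.00° − (80.07° + 6.84°) = 3.08°

3.1°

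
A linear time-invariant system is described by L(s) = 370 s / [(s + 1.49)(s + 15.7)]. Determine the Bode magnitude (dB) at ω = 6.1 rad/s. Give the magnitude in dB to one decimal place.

|j6.1| = 6.1
|j6.1 + 1.49| = √(6.1² + 1.49²) = 6.279
|j6.1 + 15.7| = √(6.1² + 15.7²) = 16.84
|L(j6.1)| = 370 × 6.1 / (6.279 × 16.84) = 21.34
20 log₁₀(21.34) = 26.58 dB

26.6 dB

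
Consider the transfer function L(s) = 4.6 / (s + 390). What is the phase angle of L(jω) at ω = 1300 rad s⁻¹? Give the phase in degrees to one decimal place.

-73.3°

∠(j1300 + 390) = arctan(1300/390) = 73.30°
∠L(j1300) = −73.30° = -73.30°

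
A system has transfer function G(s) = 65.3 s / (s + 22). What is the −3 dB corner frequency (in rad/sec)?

For a single-pole high-pass, the −3 dB point is at the pole: ω = 22 rad/sec.

22 rad/sec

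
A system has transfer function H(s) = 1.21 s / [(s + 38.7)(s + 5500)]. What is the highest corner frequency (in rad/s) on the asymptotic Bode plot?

5500 rad/s

Break frequencies occur at each pole and zero magnitude: 38.7 rad/s, 5500 rad/s.
The highest is 5500 rad/s.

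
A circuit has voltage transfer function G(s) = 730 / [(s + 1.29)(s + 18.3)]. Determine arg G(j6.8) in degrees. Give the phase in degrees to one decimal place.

-99.6°

∠(j6.8 + 1.29) = arctan(6.8/1.29) = 79.26°
∠(j6.8 + 18.3) = arctan(6.8/18.3) = 20.38°
∠G(j6.8) = − (79.26° + 20.38°) = -99.64°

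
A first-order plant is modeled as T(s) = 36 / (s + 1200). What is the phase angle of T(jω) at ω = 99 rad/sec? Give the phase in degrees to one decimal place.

∠(j99 + 1200) = arctan(99/1200) = 4.72°
∠T(j99) = −4.72° = -4.72°

-4.7°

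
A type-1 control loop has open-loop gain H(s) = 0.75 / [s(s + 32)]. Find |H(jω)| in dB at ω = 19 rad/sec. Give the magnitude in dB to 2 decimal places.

|j19 + 32| = √(19² + 32²) = 37.22
|j19| = 19
|H(j19)| = 0.75 / (37.22 × 19) = 0.0010607
20 log₁₀(0.0010607) = -59.488 dB

-59.49 dB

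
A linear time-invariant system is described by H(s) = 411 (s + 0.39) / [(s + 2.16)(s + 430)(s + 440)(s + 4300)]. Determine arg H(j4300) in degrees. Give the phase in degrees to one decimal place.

∠(j4300 + 0.39) = arctan(4300/0.39) = 89.99°
∠(j4300 + 2.16) = arctan(4300/2.16) = 89.97°
∠(j4300 + 430) = arctan(4300/430) = 84.29°
∠(j4300 + 440) = arctan(4300/440) = 84.16°
∠(j4300 + 4300) = arctan(4300/4300) = 45.00°
∠H(j4300) = 89.99° − (89.97° + 84.29° + 84.16° + 45.00°) = -213.42°

-213.4°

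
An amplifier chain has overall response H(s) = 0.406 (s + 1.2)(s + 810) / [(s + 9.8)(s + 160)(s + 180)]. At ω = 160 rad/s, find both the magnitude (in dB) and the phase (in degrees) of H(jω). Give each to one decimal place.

|H| = -44.2 dB, ∠H = -72.4°

|j160 + 1.2| = √(160² + 1.2²) = 160
|j160 + 810| = √(160² + 810²) = 825.7
|j160 + 9.8| = √(160² + 9.8²) = 160.3
|j160 + 160| = √(160² + 160²) = 226.3
|j160 + 180| = √(160² + 180²) = 240.8
|H(j160)| = 0.406 × 160 × 825.7 / (160.3 × 226.3 × 240.8) = 0.0061401
20 log₁₀(0.0061401) = -44.24 dB
∠(j160 + 1.2) = arctan(160/1.2) = 89.57°
∠(j160 + 810) = arctan(160/810) = 11.17°
∠(j160 + 9.8) = arctan(160/9.8) = 86.50°
∠(j160 + 160) = arctan(160/160) = 45.00°
∠(j160 + 180) = arctan(160/180) = 41.63°
∠H(j160) = 89.57° + 11.17° − (86.50° + 45.00° + 41.63°) = -72.38°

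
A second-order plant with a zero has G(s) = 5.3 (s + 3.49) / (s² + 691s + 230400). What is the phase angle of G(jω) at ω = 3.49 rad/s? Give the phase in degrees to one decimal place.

44.4°

∠(j3.49 + 3.49) = arctan(3.49/3.49) = 45.00°
∠[(j3.49)² + 691(j3.49) + 230400] = ∠[2.3039e+05 + j2411.6] = 0.60°
∠G(j3.49) = 45.00° − 0.60° = 44.40°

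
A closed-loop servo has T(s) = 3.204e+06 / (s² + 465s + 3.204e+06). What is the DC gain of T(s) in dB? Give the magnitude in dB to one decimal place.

T(0) = 3.204e+06 / 3.204e+06 = 1
20 log₁₀(1) = 0.00 dB

0.0 dB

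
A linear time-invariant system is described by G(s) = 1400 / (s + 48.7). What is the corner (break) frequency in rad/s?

The single real pole at s = −48.7 gives a corner at ω = 48.7 rad/s.

48.7 rad/s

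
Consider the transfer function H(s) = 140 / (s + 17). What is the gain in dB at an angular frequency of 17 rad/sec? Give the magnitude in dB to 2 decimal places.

15.30 dB

|j17 + 17| = √(17² + 17²) = 24.04
|H(j17)| = 140 / 24.04 = 5.8232
20 log₁₀(5.8232) = 15.303 dB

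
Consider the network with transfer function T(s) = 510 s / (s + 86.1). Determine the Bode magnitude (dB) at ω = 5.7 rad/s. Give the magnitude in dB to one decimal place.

30.5 dB

|j5.7| = 5.7
|j5.7 + 86.1| = √(5.7² + 86.1²) = 86.29
|T(j5.7)| = 510 × 5.7 / 86.29 = 33.689
20 log₁₀(33.689) = 30.55 dB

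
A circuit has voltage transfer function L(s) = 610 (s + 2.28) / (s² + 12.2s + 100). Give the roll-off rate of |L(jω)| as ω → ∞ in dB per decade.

-20 dB/decade

With 1 zero and 2 poles, the high-frequency asymptotic slope is 20 × (1 − 2) = -20 dB/decade.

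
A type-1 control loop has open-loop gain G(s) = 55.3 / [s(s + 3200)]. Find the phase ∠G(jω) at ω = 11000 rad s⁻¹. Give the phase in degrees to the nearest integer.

∠(j11000 + 3200) = arctan(11000/3200) = 73.78°
∠(j11000) = 90.00°
∠G(j11000) = − (73.78° + 90.00°) = -163.78°

-164°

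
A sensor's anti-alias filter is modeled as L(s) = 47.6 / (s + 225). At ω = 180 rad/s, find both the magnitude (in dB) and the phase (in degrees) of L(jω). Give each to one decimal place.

|j180 + 225| = √(180² + 225²) = 288.1
|L(j180)| = 47.6 / 288.1 = 0.1652
20 log₁₀(0.1652) = -15.64 dB
∠(j180 + 225) = arctan(180/225) = 38.66°
∠L(j180) = −38.66° = -38.66°

|L| = -15.6 dB, ∠L = -38.7°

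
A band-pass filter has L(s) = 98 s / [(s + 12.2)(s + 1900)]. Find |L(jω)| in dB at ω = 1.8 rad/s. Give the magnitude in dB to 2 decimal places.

-42.47 dB

|j1.8| = 1.8
|j1.8 + 12.2| = √(1.8² + 12.2²) = 12.33
|j1.8 + 1900| = √(1.8² + 1900²) = 1900
|L(j1.8)| = 98 × 1.8 / (12.33 × 1900) = 0.0075285
20 log₁₀(0.0075285) = -42.466 dB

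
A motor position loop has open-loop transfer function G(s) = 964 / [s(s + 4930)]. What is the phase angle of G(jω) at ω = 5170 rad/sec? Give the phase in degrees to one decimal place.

∠(j5170 + 4930) = arctan(5170/4930) = 46.36°
∠(j5170) = 90.00°
∠G(j5170) = − (46.36° + 90.00°) = -136.36°

-136.4°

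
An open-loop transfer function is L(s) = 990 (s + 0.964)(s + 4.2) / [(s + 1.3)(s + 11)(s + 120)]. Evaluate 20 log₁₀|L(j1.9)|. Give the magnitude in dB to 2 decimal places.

9.97 dB

|j1.9 + 0.964| = √(1.9² + 0.964²) = 2.131
|j1.9 + 4.2| = √(1.9² + 4.2²) = 4.61
|j1.9 + 1.3| = √(1.9² + 1.3²) = 2.302
|j1.9 + 11| = √(1.9² + 11²) = 11.16
|j1.9 + 120| = √(1.9² + 120²) = 120
|L(j1.9)| = 990 × 2.131 × 4.61 / (2.302 × 11.16 × 120) = 3.1525
20 log₁₀(3.1525) = 9.973 dB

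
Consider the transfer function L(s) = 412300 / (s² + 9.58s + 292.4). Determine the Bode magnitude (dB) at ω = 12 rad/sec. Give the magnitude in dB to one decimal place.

66.8 dB

|(j12)² + 9.58(j12) + 292.4| = |148.4 + j114.96| = 187.7
|L(j12)| = 412300 / 187.7 = 2196.4
20 log₁₀(2196.4) = 66.83 dB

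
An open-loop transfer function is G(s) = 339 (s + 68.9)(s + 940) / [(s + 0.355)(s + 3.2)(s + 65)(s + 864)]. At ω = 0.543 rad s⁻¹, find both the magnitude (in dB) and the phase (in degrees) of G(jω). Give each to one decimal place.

|j0.543 + 68.9| = √(0.543² + 68.9²) = 68.9
|j0.543 + 940| = √(0.543² + 940²) = 940
|j0.543 + 0.355| = √(0.543² + 0.355²) = 0.6487
|j0.543 + 3.2| = √(0.543² + 3.2²) = 3.246
|j0.543 + 65| = √(0.543² + 65²) = 65
|j0.543 + 864| = √(0.543² + 864²) = 864
|G(j0.543)| = 339 × 68.9 × 940 / (0.6487 × 3.246 × 65 × 864) = 185.66
20 log₁₀(185.66) = 45.37 dB
∠(j0.543 + 68.9) = arctan(0.543/68.9) = 0.45°
∠(j0.543 + 940) = arctan(0.543/940) = 0.03°
∠(j0.543 + 0.355) = arctan(0.543/0.355) = 56.82°
∠(j0.543 + 3.2) = arctan(0.543/3.2) = 9.63°
∠(j0.543 + 65) = arctan(0.543/65) = 0.48°
∠(j0.543 + 864) = arctan(0.543/864) = 0.04°
∠G(j0.543) = 0.45° + 0.03° − (56.82° + 9.63° + 0.48° + 0.04°) = -66.48°

|G| = 45.4 dB, ∠G = -66.5°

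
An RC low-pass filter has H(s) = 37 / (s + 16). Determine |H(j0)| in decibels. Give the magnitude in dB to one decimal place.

H(0) = 37 / 16 = 2.3125
20 log₁₀(2.3125) = 7.28 dB

7.3 dB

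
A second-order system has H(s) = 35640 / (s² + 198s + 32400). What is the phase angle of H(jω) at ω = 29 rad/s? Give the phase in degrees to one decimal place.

-10.3 deg

∠[(j29)² + 198(j29) + 32400] = ∠[31559 + j5742] = 10.31°
∠H(j29) = −10.31° = -10.31°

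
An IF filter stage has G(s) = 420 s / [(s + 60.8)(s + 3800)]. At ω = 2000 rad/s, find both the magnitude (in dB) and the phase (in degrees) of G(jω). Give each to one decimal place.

|j2000| = 2000
|j2000 + 60.8| = √(2000² + 60.8²) = 2001
|j2000 + 3800| = √(2000² + 3800²) = 4294
|G(j2000)| = 420 × 2000 / (2001 × 4294) = 0.097762
20 log₁₀(0.097762) = -20.20 dB
∠(j2000) = 90.00°
∠(j2000 + 60.8) = arctan(2000/60.8) = 88.26°
∠(j2000 + 3800) = arctan(2000/3800) = 27.76°
∠G(j2000) = 90.00° − (88.26° + 27.76°) = -26.02°

|G| = -20.2 dB, ∠G = -26.0°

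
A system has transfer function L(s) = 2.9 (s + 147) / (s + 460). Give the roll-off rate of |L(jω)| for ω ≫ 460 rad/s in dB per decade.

0 dB/decade

With 1 zero and 1 pole, the high-frequency asymptotic slope is 20 × (1 − 1) = 0 dB/decade.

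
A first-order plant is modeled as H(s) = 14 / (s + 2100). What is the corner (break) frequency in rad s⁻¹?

2100 rad s⁻¹

The single real pole at s = −2100 gives a corner at ω = 2100 rad s⁻¹.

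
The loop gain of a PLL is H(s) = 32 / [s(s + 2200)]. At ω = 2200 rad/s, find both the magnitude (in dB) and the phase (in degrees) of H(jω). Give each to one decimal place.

|j2200 + 2200| = √(2200² + 2200²) = 3111
|j2200| = 2200
|H(j2200)| = 32 / (3111 × 2200) = 4.6751e-06
20 log₁₀(4.6751e-06) = -106.60 dB
∠(j2200 + 2200) = arctan(2200/2200) = 45.00°
∠(j2200) = 90.00°
∠H(j2200) = − (45.00° + 90.00°) = -135.00°

|H| = -106.6 dB, ∠H = -135.0 deg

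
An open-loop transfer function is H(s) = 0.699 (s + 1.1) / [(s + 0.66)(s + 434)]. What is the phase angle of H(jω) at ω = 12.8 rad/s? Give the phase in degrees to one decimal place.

-3.6°

∠(j12.8 + 1.1) = arctan(12.8/1.1) = 85.09°
∠(j12.8 + 0.66) = arctan(12.8/0.66) = 87.05°
∠(j12.8 + 434) = arctan(12.8/434) = 1.69°
∠H(j12.8) = 85.09° − (87.05° + 1.69°) = -3.65°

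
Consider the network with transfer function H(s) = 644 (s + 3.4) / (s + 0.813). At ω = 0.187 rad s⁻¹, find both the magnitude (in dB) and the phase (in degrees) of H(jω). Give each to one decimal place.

|H| = 68.4 dB, ∠H = -9.8°

|j0.187 + 3.4| = √(0.187² + 3.4²) = 3.405
|j0.187 + 0.813| = √(0.187² + 0.813²) = 0.8342
|H(j0.187)| = 644 × 3.405 / 0.8342 = 2628.7
20 log₁₀(2628.7) = 68.39 dB
∠(j0.187 + 3.4) = arctan(0.187/3.4) = 3.15°
∠(j0.187 + 0.813) = arctan(0.187/0.813) = 12.95°
∠H(j0.187) = 3.15° − 12.95° = -9.81°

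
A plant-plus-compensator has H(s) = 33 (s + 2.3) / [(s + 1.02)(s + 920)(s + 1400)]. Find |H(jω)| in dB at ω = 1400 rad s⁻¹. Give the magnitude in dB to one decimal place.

|j1400 + 2.3| = √(1400² + 2.3²) = 1400
|j1400 + 1.02| = √(1400² + 1.02²) = 1400
|j1400 + 920| = √(1400² + 920²) = 1675
|j1400 + 1400| = √(1400² + 1400²) = 1980
|H(j1400)| = 33 × 1400 / (1400 × 1675 × 1980) = 9.9494e-06
20 log₁₀(9.9494e-06) = -100.04 dB

-100.0 dB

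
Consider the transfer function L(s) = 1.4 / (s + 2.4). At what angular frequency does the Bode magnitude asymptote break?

The single real pole at s = −2.4 gives a corner at ω = 2.4 rad/s.

2.4 rad/s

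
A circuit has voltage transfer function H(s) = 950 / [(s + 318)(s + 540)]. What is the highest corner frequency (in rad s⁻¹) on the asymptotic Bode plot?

540 rad s⁻¹

Break frequencies occur at each pole and zero magnitude: 318 rad s⁻¹, 540 rad s⁻¹.
The highest is 540 rad s⁻¹.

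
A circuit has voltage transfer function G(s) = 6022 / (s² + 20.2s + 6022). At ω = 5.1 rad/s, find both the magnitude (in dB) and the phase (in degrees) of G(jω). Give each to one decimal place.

|(j5.1)² + 20.2(j5.1) + 6022| = |5996 + j103.02| = 5997
|G(j5.1)| = 6022 / 5997 = 1.0042
20 log₁₀(1.0042) = 0.04 dB
∠[(j5.1)² + 20.2(j5.1) + 6022] = ∠[5996 + j103.02] = 0.98°
∠G(j5.1) = −0.98° = -0.98°

|G| = 0.0 dB, ∠G = -1.0 deg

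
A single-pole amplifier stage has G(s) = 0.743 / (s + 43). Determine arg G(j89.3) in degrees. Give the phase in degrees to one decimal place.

-64.3°

∠(j89.3 + 43) = arctan(89.3/43) = 64.29°
∠G(j89.3) = −64.29° = -64.29°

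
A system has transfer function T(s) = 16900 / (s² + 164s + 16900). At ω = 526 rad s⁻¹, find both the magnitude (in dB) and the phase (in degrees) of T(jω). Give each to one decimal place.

|(j526)² + 164(j526) + 16900| = |-2.5978e+05 + j86264| = 2.737e+05
|T(j526)| = 16900 / 2.737e+05 = 0.061741
20 log₁₀(0.061741) = -24.19 dB
∠[(j526)² + 164(j526) + 16900] = ∠[-2.5978e+05 + j86264] = 161.63°
∠T(j526) = −161.63° = -161.63°

|T| = -24.2 dB, ∠T = -161.6°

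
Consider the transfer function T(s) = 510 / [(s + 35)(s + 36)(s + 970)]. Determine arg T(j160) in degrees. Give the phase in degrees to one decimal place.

∠(j160 + 35) = arctan(160/35) = 77.66°
∠(j160 + 36) = arctan(160/36) = 77.32°
∠(j160 + 970) = arctan(160/970) = 9.37°
∠T(j160) = − (77.66° + 77.32° + 9.37°) = -164.35°

-164.3°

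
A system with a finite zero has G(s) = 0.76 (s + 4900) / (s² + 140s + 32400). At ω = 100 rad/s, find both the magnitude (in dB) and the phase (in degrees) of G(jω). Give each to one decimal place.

|j100 + 4900| = √(100² + 4900²) = 4901
|(j100)² + 140(j100) + 32400| = |22400 + j14000| = 2.642e+04
|G(j100)| = 0.76 × 4901 / 2.642e+04 = 0.14101
20 log₁₀(0.14101) = -17.02 dB
∠(j100 + 4900) = arctan(100/4900) = 1.17°
∠[(j100)² + 140(j100) + 32400] = ∠[22400 + j14000] = 32.01°
∠G(j100) = 1.17° − 32.01° = -30.84°

|G| = -17.0 dB, ∠G = -30.8 deg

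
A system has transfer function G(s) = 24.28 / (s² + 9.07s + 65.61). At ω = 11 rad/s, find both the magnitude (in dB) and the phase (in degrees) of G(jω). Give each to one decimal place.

|(j11)² + 9.07(j11) + 65.61| = |-55.39 + j99.77| = 114.1
|G(j11)| = 24.28 / 114.1 = 0.21277
20 log₁₀(0.21277) = -13.44 dB
∠[(j11)² + 9.07(j11) + 65.61] = ∠[-55.39 + j99.77] = 119.04°
∠G(j11) = −119.04° = -119.04°

|G| = -13.4 dB, ∠G = -119.0°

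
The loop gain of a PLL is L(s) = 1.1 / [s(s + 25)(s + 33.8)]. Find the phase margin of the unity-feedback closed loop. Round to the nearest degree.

90 deg

Gain crossover: |L(jω)| = 1 at ω ≈ 0.0013 rad/sec.
∠L(j0.0013) = −90° − arctan(0.0013/25) − arctan(0.0013/33.8) ≈ -90.01°
PM = 180° + (-90.01°) = 89.99°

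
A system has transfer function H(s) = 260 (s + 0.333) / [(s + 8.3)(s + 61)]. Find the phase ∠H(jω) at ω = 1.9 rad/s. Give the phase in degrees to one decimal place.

65.4°

∠(j1.9 + 0.333) = arctan(1.9/0.333) = 80.06°
∠(j1.9 + 8.3) = arctan(1.9/8.3) = 12.89°
∠(j1.9 + 61) = arctan(1.9/61) = 1.78°
∠H(j1.9) = 80.06° − (12.89° + 1.78°) = 65.38°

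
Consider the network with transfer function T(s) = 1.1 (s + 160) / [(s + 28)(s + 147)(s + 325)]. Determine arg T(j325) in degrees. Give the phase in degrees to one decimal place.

∠(j325 + 160) = arctan(325/160) = 63.79°
∠(j325 + 28) = arctan(325/28) = 85.08°
∠(j325 + 147) = arctan(325/147) = 65.66°
∠(j325 + 325) = arctan(325/325) = 45.00°
∠T(j325) = 63.79° − (85.08° + 65.66° + 45.00°) = -131.95°

-131.9 deg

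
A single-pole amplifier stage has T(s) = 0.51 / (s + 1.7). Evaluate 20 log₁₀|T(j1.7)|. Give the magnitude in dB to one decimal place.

|j1.7 + 1.7| = √(1.7² + 1.7²) = 2.404
|T(j1.7)| = 0.51 / 2.404 = 0.21213
20 log₁₀(0.21213) = -13.47 dB

-13.5 dB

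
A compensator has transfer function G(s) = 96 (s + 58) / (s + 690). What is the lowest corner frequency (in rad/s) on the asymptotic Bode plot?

58 rad/s

Break frequencies occur at each pole and zero magnitude: 58 rad/s, 690 rad/s.
The lowest is 58 rad/s.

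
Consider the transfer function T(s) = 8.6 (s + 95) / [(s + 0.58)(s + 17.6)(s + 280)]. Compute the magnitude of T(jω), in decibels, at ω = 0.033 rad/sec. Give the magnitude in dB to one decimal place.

-10.9 dB

|j0.033 + 95| = √(0.033² + 95²) = 95
|j0.033 + 0.58| = √(0.033² + 0.58²) = 0.5809
|j0.033 + 17.6| = √(0.033² + 17.6²) = 17.6
|j0.033 + 280| = √(0.033² + 280²) = 280
|T(j0.033)| = 8.6 × 95 / (0.5809 × 17.6 × 280) = 0.28538
20 log₁₀(0.28538) = -10.89 dB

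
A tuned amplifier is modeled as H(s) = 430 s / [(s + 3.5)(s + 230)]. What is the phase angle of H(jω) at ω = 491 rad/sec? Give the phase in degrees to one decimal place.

∠(j491) = 90.00°
∠(j491 + 3.5) = arctan(491/3.5) = 89.59°
∠(j491 + 230) = arctan(491/230) = 64.90°
∠H(j491) = 90.00° − (89.59° + 64.90°) = -64.49°

-64.5 deg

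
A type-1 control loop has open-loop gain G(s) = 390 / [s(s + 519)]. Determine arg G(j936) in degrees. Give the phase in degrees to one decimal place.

-151.0 deg

∠(j936 + 519) = arctan(936/519) = 60.99°
∠(j936) = 90.00°
∠G(j936) = − (60.99° + 90.00°) = -150.99°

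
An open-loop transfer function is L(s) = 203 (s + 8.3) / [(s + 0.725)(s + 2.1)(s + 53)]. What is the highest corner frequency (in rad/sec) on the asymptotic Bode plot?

53 rad/sec

Break frequencies occur at each pole and zero magnitude: 0.725 rad/sec, 2.1 rad/sec, 8.3 rad/sec, 53 rad/sec.
The highest is 53 rad/sec.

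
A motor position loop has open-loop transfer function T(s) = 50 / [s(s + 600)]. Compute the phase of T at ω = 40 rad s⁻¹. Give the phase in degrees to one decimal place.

-93.8°

∠(j40 + 600) = arctan(40/600) = 3.81°
∠(j40) = 90.00°
∠T(j40) = − (3.81° + 90.00°) = -93.81°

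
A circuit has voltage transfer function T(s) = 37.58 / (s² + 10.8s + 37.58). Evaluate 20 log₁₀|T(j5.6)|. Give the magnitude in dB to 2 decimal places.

-4.18 dB

|(j5.6)² + 10.8(j5.6) + 37.58| = |6.22 + j60.48| = 60.8
|T(j5.6)| = 37.58 / 60.8 = 0.6181
20 log₁₀(0.6181) = -4.179 dB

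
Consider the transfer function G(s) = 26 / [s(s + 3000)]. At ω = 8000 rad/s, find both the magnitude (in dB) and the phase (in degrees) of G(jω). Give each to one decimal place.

|G| = -128.4 dB, ∠G = -159.4°

|j8000 + 3000| = √(8000² + 3000²) = 8544
|j8000| = 8000
|G(j8000)| = 26 / (8544 × 8000) = 3.8038e-07
20 log₁₀(3.8038e-07) = -128.40 dB
∠(j8000 + 3000) = arctan(8000/3000) = 69.44°
∠(j8000) = 90.00°
∠G(j8000) = − (69.44° + 90.00°) = -159.44°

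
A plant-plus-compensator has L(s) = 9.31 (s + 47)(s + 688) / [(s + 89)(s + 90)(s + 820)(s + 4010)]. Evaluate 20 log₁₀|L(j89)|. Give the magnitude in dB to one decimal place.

|j89 + 47| = √(89² + 47²) = 100.6
|j89 + 688| = √(89² + 688²) = 693.7
|j89 + 89| = √(89² + 89²) = 125.9
|j89 + 90| = √(89² + 90²) = 126.6
|j89 + 820| = √(89² + 820²) = 824.8
|j89 + 4010| = √(89² + 4010²) = 4011
|L(j89)| = 9.31 × 100.6 × 693.7 / (125.9 × 126.6 × 824.8 × 4011) = 1.2334e-05
20 log₁₀(1.2334e-05) = -98.18 dB

-98.2 dB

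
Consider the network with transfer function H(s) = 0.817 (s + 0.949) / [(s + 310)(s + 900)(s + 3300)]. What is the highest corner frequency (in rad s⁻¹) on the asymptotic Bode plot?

Break frequencies occur at each pole and zero magnitude: 0.949 rad s⁻¹, 310 rad s⁻¹, 900 rad s⁻¹, 3300 rad s⁻¹.
The highest is 3300 rad s⁻¹.

3300 rad s⁻¹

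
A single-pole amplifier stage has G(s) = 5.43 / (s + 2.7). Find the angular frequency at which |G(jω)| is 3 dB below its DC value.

2.7 rad s⁻¹

For a single-pole low-pass, the −3 dB point is at the pole: ω = 2.7 rad s⁻¹.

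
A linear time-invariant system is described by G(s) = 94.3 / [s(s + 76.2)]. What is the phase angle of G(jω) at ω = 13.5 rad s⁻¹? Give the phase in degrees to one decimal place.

-100.0°

∠(j13.5 + 76.2) = arctan(13.5/76.2) = 10.05°
∠(j13.5) = 90.00°
∠G(j13.5) = − (10.05° + 90.00°) = -100.05°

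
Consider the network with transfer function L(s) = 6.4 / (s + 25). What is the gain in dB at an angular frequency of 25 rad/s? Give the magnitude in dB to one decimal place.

|j25 + 25| = √(25² + 25²) = 35.36
|L(j25)| = 6.4 / 35.36 = 0.18102
20 log₁₀(0.18102) = -14.85 dB

-14.8 dB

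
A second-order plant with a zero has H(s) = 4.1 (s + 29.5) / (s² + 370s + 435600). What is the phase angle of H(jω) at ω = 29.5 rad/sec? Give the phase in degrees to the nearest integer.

44°

∠(j29.5 + 29.5) = arctan(29.5/29.5) = 45.00°
∠[(j29.5)² + 370(j29.5) + 435600] = ∠[4.3473e+05 + j10915] = 1.44°
∠H(j29.5) = 45.00° − 1.44° = 43.56°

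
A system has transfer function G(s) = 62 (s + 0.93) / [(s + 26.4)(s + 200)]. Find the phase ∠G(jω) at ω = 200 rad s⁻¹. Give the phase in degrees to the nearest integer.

∠(j200 + 0.93) = arctan(200/0.93) = 89.73°
∠(j200 + 26.4) = arctan(200/26.4) = 82.48°
∠(j200 + 200) = arctan(200/200) = 45.00°
∠G(j200) = 89.73° − (82.48° + 45.00°) = -37.75°

-38°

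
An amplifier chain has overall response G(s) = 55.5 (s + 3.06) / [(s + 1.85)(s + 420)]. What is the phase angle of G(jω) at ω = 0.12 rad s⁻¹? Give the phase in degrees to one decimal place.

∠(j0.12 + 3.06) = arctan(0.12/3.06) = 2.25°
∠(j0.12 + 1.85) = arctan(0.12/1.85) = 3.71°
∠(j0.12 + 420) = arctan(0.12/420) = 0.02°
∠G(j0.12) = 2.25° − (3.71° + 0.02°) = -1.48°

-1.5 deg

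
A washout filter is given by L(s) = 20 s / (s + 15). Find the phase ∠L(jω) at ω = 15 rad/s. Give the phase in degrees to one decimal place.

45.0 deg

∠(j15) = 90.00°
∠(j15 + 15) = arctan(15/15) = 45.00°
∠L(j15) = 90.00° − 45.00° = 45.00°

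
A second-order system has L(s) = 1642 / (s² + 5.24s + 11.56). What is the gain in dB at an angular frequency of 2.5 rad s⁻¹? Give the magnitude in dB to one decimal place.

41.3 dB

|(j2.5)² + 5.24(j2.5) + 11.56| = |5.31 + j13.1| = 14.14
|L(j2.5)| = 1642 / 14.14 = 116.16
20 log₁₀(116.16) = 41.30 dB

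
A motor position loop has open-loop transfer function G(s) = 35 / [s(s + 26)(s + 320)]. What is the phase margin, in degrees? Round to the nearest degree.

90°

Gain crossover: |G(jω)| = 1 at ω ≈ 0.00421 rad/s.
∠G(j0.00421) = −90° − arctan(0.00421/26) − arctan(0.00421/320) ≈ -90.01°
PM = 180° + (-90.01°) = 89.99°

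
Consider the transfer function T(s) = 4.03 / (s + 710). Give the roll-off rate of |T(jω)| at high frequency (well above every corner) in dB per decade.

-20 dB/decade

With 0 zeros and 1 pole, the high-frequency asymptotic slope is 20 × (0 − 1) = -20 dB/decade.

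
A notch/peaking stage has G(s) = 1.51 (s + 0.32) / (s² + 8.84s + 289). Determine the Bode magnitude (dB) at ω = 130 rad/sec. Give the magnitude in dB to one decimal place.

|j130 + 0.32| = √(130² + 0.32²) = 130
|(j130)² + 8.84(j130) + 289| = |-16611 + j1149.2| = 1.665e+04
|G(j130)| = 1.51 × 130 / 1.665e+04 = 0.011789
20 log₁₀(0.011789) = -38.57 dB

-38.6 dB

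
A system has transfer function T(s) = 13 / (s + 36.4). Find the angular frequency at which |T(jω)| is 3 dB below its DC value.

36.4 rad/s

For a single-pole low-pass, the −3 dB point is at the pole: ω = 36.4 rad/s.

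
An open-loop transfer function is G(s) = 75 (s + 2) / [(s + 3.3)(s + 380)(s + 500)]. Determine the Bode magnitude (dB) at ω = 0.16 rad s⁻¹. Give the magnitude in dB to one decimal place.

|j0.16 + 2| = √(0.16² + 2²) = 2.006
|j0.16 + 3.3| = √(0.16² + 3.3²) = 3.304
|j0.16 + 380| = √(0.16² + 380²) = 380
|j0.16 + 500| = √(0.16² + 500²) = 500
|G(j0.16)| = 75 × 2.006 / (3.304 × 380 × 500) = 0.00023972
20 log₁₀(0.00023972) = -72.41 dB

-72.4 dB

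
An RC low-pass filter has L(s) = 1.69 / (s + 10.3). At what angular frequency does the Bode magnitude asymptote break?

10.3 rad/s

The single real pole at s = −10.3 gives a corner at ω = 10.3 rad/s.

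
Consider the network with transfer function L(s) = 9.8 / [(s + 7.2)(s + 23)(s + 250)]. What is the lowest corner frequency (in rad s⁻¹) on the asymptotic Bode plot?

Break frequencies occur at each pole and zero magnitude: 7.2 rad s⁻¹, 23 rad s⁻¹, 250 rad s⁻¹.
The lowest is 7.2 rad s⁻¹.

7.2 rad s⁻¹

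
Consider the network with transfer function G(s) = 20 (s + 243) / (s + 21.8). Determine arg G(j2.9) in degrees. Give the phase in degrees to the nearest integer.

∠(j2.9 + 243) = arctan(2.9/243) = 0.68°
∠(j2.9 + 21.8) = arctan(2.9/21.8) = 7.58°
∠G(j2.9) = 0.68° − 7.58° = -6.89°

-7°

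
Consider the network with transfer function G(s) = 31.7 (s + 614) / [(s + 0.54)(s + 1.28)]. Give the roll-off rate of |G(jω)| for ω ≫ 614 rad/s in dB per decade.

-20 dB/decade

With 1 zero and 2 poles, the high-frequency asymptotic slope is 20 × (1 − 2) = -20 dB/decade.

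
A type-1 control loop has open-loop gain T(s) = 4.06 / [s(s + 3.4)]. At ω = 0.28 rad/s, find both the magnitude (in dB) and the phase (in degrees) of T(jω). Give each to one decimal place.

|T| = 12.6 dB, ∠T = -94.7°

|j0.28 + 3.4| = √(0.28² + 3.4²) = 3.412
|j0.28| = 0.28
|T(j0.28)| = 4.06 / (3.412 × 0.28) = 4.2503
20 log₁₀(4.2503) = 12.57 dB
∠(j0.28 + 3.4) = arctan(0.28/3.4) = 4.71°
∠(j0.28) = 90.00°
∠T(j0.28) = − (4.71° + 90.00°) = -94.71°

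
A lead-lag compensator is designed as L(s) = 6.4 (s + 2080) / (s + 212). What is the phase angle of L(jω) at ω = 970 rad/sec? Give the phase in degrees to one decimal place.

-52.7°

∠(j970 + 2080) = arctan(970/2080) = 25.00°
∠(j970 + 212) = arctan(970/212) = 77.67°
∠L(j970) = 25.00° − 77.67° = -52.67°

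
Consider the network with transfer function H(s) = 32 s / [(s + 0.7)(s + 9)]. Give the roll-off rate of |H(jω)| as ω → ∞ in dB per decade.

With 1 zero and 2 poles, the high-frequency asymptotic slope is 20 × (1 − 2) = -20 dB/decade.

-20 dB/decade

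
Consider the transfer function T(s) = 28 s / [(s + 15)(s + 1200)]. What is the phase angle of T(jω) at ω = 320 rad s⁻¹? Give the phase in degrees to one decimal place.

-12.2°

∠(j320) = 90.00°
∠(j320 + 15) = arctan(320/15) = 87.32°
∠(j320 + 1200) = arctan(320/1200) = 14.93°
∠T(j320) = 90.00° − (87.32° + 14.93°) = -12.25°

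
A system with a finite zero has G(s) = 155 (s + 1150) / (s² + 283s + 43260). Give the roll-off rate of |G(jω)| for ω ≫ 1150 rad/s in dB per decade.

-20 dB/decade

With 1 zero and 2 poles, the high-frequency asymptotic slope is 20 × (1 − 2) = -20 dB/decade.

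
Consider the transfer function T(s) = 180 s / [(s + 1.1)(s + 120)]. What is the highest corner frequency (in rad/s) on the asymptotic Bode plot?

Break frequencies occur at each pole and zero magnitude: 1.1 rad/s, 120 rad/s.
The highest is 120 rad/s.

120 rad/s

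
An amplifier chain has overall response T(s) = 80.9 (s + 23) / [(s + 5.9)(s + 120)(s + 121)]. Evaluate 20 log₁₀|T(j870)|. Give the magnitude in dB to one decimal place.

|j870 + 23| = √(870² + 23²) = 870.3
|j870 + 5.9| = √(870² + 5.9²) = 870
|j870 + 120| = √(870² + 120²) = 878.2
|j870 + 121| = √(870² + 121²) = 878.4
|T(j870)| = 80.9 × 870.3 / (870 × 878.2 × 878.4) = 0.00010491
20 log₁₀(0.00010491) = -79.58 dB

-79.6 dB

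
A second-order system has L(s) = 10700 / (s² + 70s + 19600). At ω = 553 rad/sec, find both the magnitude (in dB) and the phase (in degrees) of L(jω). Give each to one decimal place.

|L| = -28.6 dB, ∠L = -172.3 deg

|(j553)² + 70(j553) + 19600| = |-2.8621e+05 + j38710| = 2.888e+05
|L(j553)| = 10700 / 2.888e+05 = 0.037048
20 log₁₀(0.037048) = -28.62 dB
∠[(j553)² + 70(j553) + 19600] = ∠[-2.8621e+05 + j38710] = 172.30°
∠L(j553) = −172.30° = -172.30°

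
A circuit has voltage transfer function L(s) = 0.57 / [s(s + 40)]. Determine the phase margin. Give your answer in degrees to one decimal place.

90.0 deg

Gain crossover: |L(jω)| = 1 at ω ≈ 0.0142 rad/sec.
∠L(j0.0142) = −90° − arctan(0.0142/40) ≈ -90.02°
PM = 180° + (-90.02°) = 89.98°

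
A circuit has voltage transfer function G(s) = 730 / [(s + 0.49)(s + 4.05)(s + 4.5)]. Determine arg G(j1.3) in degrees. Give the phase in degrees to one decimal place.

-103.3°

∠(j1.3 + 0.49) = arctan(1.3/0.49) = 69.35°
∠(j1.3 + 4.05) = arctan(1.3/4.05) = 17.80°
∠(j1.3 + 4.5) = arctan(1.3/4.5) = 16.11°
∠G(j1.3) = − (69.35° + 17.80° + 16.11°) = -103.26°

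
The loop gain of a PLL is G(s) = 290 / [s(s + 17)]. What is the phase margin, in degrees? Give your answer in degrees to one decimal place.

51.8°

Gain crossover: |G(jω)| = 1 at ω ≈ 13.4 rad/s.
∠G(j13.4) = −90° − arctan(13.4/17) ≈ -128.24°
PM = 180° + (-128.24°) = 51.76°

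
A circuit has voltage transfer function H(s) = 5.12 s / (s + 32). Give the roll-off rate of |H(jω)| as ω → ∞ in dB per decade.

0 dB/decade

With 1 zero and 1 pole, the high-frequency asymptotic slope is 20 × (1 − 1) = 0 dB/decade.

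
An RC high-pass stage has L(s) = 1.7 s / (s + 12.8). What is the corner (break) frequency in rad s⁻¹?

The single real pole at s = −12.8 gives a corner at ω = 12.8 rad s⁻¹.

12.8 rad s⁻¹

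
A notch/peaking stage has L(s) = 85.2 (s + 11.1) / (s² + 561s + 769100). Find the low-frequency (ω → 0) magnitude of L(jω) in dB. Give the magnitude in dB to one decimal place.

-58.2 dB

L(0) = 85.2 × 11.1 / 769100 = 0.0012296
20 log₁₀(0.0012296) = -58.20 dB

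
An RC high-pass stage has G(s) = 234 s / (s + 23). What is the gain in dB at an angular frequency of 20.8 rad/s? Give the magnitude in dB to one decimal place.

|j20.8| = 20.8
|j20.8 + 23| = √(20.8² + 23²) = 31.01
|G(j20.8)| = 234 × 20.8 / 31.01 = 156.95
20 log₁₀(156.95) = 43.92 dB

43.9 dB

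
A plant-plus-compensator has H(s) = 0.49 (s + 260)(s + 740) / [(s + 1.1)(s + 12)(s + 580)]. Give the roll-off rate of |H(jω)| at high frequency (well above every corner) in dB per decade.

-20 dB/decade

With 2 zeros and 3 poles, the high-frequency asymptotic slope is 20 × (2 − 3) = -20 dB/decade.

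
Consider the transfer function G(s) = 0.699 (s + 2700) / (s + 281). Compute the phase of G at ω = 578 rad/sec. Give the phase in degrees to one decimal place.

-52.0°

∠(j578 + 2700) = arctan(578/2700) = 12.08°
∠(j578 + 281) = arctan(578/281) = 64.07°
∠G(j578) = 12.08° − 64.07° = -51.99°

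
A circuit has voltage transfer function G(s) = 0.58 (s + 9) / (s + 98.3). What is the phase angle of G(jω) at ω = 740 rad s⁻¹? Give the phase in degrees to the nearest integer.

7°

∠(j740 + 9) = arctan(740/9) = 89.30°
∠(j740 + 98.3) = arctan(740/98.3) = 82.43°
∠G(j740) = 89.30° − 82.43° = 6.87°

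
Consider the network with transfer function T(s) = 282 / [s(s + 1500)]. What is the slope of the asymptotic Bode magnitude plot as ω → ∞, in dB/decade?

With 0 zeros and 2 poles, the high-frequency asymptotic slope is 20 × (0 − 2) = -40 dB/decade.

-40 dB/decade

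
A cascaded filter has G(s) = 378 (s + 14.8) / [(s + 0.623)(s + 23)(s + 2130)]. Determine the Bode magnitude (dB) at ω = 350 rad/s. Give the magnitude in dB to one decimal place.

|j350 + 14.8| = √(350² + 14.8²) = 350.3
|j350 + 0.623| = √(350² + 0.623²) = 350
|j350 + 23| = √(350² + 23²) = 350.8
|j350 + 2130| = √(350² + 2130²) = 2159
|G(j350)| = 378 × 350.3 / (350 × 350.8 × 2159) = 0.0004997
20 log₁₀(0.0004997) = -66.03 dB

-66.0 dB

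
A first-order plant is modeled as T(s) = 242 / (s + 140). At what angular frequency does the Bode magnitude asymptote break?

140 rad/sec

The single real pole at s = −140 gives a corner at ω = 140 rad/sec.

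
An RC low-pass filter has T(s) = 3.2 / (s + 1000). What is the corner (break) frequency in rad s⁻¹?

1000 rad s⁻¹

The single real pole at s = −1000 gives a corner at ω = 1000 rad s⁻¹.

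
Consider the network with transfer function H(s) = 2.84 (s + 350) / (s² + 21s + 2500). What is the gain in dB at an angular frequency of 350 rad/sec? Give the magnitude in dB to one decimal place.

|j350 + 350| = √(350² + 350²) = 495
|(j350)² + 21(j350) + 2500| = |-1.2e+05 + j7350| = 1.202e+05
|H(j350)| = 2.84 × 495 / 1.202e+05 = 0.011692
20 log₁₀(0.011692) = -38.64 dB

-38.6 dB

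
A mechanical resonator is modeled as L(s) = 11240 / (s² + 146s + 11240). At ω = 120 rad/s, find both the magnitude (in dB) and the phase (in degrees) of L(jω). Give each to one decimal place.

|(j120)² + 146(j120) + 11240| = |-3160 + j17520| = 1.78e+04
|L(j120)| = 11240 / 1.78e+04 = 0.63137
20 log₁₀(0.63137) = -3.99 dB
∠[(j120)² + 146(j120) + 11240] = ∠[-3160 + j17520] = 100.22°
∠L(j120) = −100.22° = -100.22°

|L| = -4.0 dB, ∠L = -100.2°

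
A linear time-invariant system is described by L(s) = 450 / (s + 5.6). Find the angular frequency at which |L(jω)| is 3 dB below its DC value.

5.6 rad/s

For a single-pole low-pass, the −3 dB point is at the pole: ω = 5.6 rad/s.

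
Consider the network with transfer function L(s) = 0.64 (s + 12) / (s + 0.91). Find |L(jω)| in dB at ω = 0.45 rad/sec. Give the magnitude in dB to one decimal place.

|j0.45 + 12| = √(0.45² + 12²) = 12.01
|j0.45 + 0.91| = √(0.45² + 0.91²) = 1.015
|L(j0.45)| = 0.64 × 12.01 / 1.015 = 7.5704
20 log₁₀(7.5704) = 17.58 dB

17.6 dB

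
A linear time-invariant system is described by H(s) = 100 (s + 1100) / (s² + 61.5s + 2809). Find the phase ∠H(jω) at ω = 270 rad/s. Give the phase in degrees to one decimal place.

∠(j270 + 1100) = arctan(270/1100) = 13.79°
∠[(j270)² + 61.5(j270) + 2809] = ∠[-70091 + j16605] = 166.67°
∠H(j270) = 13.79° − 166.67° = -152.88°

-152.9°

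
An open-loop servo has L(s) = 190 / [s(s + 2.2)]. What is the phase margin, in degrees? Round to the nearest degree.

Gain crossover: |L(jω)| = 1 at ω ≈ 13.7 rad/sec.
∠L(j13.7) = −90° − arctan(13.7/2.2) ≈ -170.87°
PM = 180° + (-170.87°) = 9.13°

9°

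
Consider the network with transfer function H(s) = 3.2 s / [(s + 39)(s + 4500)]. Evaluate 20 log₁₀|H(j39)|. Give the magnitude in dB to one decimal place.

|j39| = 39
|j39 + 39| = √(39² + 39²) = 55.15
|j39 + 4500| = √(39² + 4500²) = 4500
|H(j39)| = 3.2 × 39 / (55.15 × 4500) = 0.00050281
20 log₁₀(0.00050281) = -65.97 dB

-66.0 dB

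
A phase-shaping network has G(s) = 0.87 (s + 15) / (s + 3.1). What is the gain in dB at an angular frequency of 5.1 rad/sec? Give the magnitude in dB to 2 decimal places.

|j5.1 + 15| = √(5.1² + 15²) = 15.84
|j5.1 + 3.1| = √(5.1² + 3.1²) = 5.968
|G(j5.1)| = 0.87 × 15.84 / 5.968 = 2.3095
20 log₁₀(2.3095) = 7.270 dB

7.27 dB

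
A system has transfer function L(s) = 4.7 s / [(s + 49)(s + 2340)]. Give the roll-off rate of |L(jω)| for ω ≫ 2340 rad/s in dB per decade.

With 1 zero and 2 poles, the high-frequency asymptotic slope is 20 × (1 − 2) = -20 dB/decade.

-20 dB/decade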